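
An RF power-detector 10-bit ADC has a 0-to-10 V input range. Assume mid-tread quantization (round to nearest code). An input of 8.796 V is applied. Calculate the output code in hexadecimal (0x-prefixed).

code 0x385 (decimal 901)

Full-scale span = 10 V; LSB = 10/2^10 = 9.766 mV.
(V_in − V_low)/LSB = (8.796 − 0) / 0.00976562 = 900.710.
So the output code is 901.
In hexadecimal (0x-prefixed): 0x385.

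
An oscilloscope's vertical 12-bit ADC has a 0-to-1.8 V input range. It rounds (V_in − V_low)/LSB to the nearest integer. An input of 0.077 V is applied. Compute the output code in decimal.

Full-scale span = 1.8 V; LSB = 1.8/2^12 = 439.45 µV.
Input sits at 175.218 steps above V_low.
round(175.218) = 175.

code 175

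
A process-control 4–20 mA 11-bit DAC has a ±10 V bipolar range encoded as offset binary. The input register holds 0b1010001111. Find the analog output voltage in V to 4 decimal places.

-3.6035 V

LSB = 20 V / 2^11 = 9.766 mV.
Code 0b1010001111 = 655 decimal.
V_out = (−10) + 655 × 0.00976562 V = -3.60352 V.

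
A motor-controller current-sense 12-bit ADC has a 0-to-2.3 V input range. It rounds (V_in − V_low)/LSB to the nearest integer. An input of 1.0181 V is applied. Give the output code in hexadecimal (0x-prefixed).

LSB = 2.3 V / 4096 = 0.562 mV.
(V_in − V_low)/LSB = (1.0181 − 0) / 0.000561523 = 1813.103.
Round → code 1813.
In hexadecimal (0x-prefixed): 0x715.

code 0x715 (decimal 1813)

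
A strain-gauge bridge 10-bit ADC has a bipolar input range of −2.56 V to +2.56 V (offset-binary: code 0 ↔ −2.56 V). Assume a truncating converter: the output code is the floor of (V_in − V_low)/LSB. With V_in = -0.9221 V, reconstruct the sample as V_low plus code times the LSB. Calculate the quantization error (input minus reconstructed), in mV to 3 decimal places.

One LSB is 5.12 V / 1024 = 5.000 mV.
(V_in − V_low)/LSB = (-0.9221 − (−2.56))/0.005 = 327.5800 → code 327 (floor).
V_rec = (−2.56) + 327·0.005 = -0.925 V.
Error = -0.9221 − (−0.925) = 0.0029 V = 2.900 mV.

2.900 mV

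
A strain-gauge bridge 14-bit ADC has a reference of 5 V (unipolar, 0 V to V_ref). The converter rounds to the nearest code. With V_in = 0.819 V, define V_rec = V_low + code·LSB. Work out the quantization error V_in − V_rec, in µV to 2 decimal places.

-91.80 µV

Step size: 5 V ÷ 2^14 = 305.18 µV.
(0.819 − 0)/0.000305176 = 2683.6992; round gives code 2684.
Code 2684 maps back to 0 + 2684×0.000305176 V = 0.8190918 V.
Error = 0.819 − 0.8190918 = -9.17969e-05 V = -91.80 µV.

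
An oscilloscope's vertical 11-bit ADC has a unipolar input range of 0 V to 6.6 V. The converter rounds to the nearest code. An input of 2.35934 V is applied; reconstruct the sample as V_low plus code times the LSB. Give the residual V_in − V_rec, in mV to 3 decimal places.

0.356 mV

Step size: 6.6 V ÷ 2^11 = 3.223 mV.
Scaled input = 732.1104 LSBs, so code = 732.
V_rec = 0 + 732·0.00322266 = 2.3589844 V.
Difference: 0.000355625 V → 0.356 mV.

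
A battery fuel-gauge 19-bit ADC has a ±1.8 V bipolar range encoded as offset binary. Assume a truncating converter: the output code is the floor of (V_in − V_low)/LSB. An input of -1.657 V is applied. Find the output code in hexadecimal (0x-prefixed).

With 524288 levels over 3.6 V, one step is 6.87 µV.
(-1.657 − (−1.8)) / 6.86646e-06 = 20825.884 LSBs.
⌊·⌋(20825.884) = 20825.
In hexadecimal (0x-prefixed): 0x5159.

code 0x5159 (decimal 20825)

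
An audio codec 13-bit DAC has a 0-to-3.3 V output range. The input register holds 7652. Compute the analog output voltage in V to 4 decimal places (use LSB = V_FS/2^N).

3.0825 V

LSB = 3.3 V / 2^13 = 402.83 µV.
V_out = 0 + 7652 × 0.000402832 V = 3.08247 V.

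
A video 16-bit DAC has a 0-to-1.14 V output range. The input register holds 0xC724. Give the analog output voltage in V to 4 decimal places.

LSB = 1.14 V / 2^16 = 17.40 µV.
Code 0xC724 = 50980 decimal.
V_out = 0 + 50980 × 1.7395e-05 V = 0.886798 V.

0.8868 V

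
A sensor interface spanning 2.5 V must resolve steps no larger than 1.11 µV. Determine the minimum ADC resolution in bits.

Number of steps required ≥ 2.5 V / 1.11 µV = 2252252.25.
Need 2^N ≥ 2252252.25; 2^21 = 2097152, 2^22 = 4194304.
Minimum N = 22.

22 bits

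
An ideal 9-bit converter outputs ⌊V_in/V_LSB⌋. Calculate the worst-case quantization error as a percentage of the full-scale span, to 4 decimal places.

Truncating → worst-case error = 1 LSB = V_FS/2^9, so 100/512 = 0.195312 % of full scale.

0.1953 %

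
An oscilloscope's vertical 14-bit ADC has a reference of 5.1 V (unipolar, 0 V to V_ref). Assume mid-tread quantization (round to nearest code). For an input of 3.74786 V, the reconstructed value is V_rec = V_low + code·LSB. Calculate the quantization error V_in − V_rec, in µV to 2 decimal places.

LSB = 5.1/2^14 = 311.28 µV.
Scaled input = 12040.1840 LSBs, so code = 12040.
Code 12040 maps back to 0 + 12040×0.000311279 V = 3.7478027 V.
Difference: 5.72656e-05 V → 57.27 µV.

57.27 µV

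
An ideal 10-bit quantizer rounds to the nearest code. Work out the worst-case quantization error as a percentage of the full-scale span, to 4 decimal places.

Rounding → worst-case error = ½ LSB = V_FS/2^11, so 100/2048 = 0.0488281 % of full scale.

0.0488 %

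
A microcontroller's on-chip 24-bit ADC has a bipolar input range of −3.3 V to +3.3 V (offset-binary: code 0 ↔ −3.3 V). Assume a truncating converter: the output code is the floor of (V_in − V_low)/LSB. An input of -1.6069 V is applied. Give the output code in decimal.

code 4303864

LSB = 6.6 V / 16777216 = 0.39 µV.
Input sits at 4303864.304 steps above V_low.
Floor → code 4303864.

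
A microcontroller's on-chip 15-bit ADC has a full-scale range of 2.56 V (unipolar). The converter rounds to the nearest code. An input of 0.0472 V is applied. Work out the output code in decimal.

With 32768 levels over 2.56 V, one step is 78.12 µV.
(V_in − V_low)/LSB = (0.0472 − 0) / 7.8125e-05 = 604.160.
So the output code is 604.

code 604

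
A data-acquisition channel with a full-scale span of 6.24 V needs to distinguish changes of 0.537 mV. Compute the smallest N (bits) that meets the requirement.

Number of steps required ≥ 6.24 V / 0.537 mV = 11620.11.
Need 2^N ≥ 11620.11; 2^13 = 8192, 2^14 = 16384.
Minimum N = 14.

14 bits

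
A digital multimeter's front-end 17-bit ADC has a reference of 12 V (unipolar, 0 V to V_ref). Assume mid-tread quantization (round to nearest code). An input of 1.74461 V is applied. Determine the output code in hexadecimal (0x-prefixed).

code 0x4A70 (decimal 19056)

Full-scale span = 12 V; LSB = 12/2^17 = 91.55 µV.
(V_in − V_low)/LSB = (1.74461 − 0) / 9.15527e-05 = 19055.793.
round(19055.793) = 19056.
In hexadecimal (0x-prefixed): 0x4A70.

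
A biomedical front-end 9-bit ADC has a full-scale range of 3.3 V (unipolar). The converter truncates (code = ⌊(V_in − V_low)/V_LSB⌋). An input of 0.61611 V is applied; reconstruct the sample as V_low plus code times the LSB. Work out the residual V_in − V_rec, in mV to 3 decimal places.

Step size: 3.3 V ÷ 2^9 = 6.445 mV.
Scaled input = 95.5904 LSBs, so code = 95.
Reconstructed: 0.61230469 V.
Difference: 0.00380531 V → 3.805 mV.

3.805 mV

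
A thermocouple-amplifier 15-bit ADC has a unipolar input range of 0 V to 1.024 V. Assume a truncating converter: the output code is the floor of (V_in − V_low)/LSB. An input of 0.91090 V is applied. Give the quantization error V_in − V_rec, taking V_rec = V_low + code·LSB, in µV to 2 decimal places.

LSB = 1.024/2^15 = 31.25 µV.
(V_in − V_low)/LSB = (0.91090 − 0)/3.125e-05 = 29148.8000 → code 29148 (floor).
V_rec = 0 + 29148·3.125e-05 = 0.910875 V.
Difference: 2.5e-05 V → 25.00 µV.

25.00 µV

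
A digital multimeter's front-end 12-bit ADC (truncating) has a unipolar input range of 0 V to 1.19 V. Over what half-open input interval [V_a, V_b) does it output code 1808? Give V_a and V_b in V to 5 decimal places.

LSB = 1.19/2^12 = 290.53 µV.
V_a = V_low + 1808·LSB = 0.525273 V; V_b = V_low + 1809·LSB = 0.525564 V.

[0.52527 V, 0.52556 V)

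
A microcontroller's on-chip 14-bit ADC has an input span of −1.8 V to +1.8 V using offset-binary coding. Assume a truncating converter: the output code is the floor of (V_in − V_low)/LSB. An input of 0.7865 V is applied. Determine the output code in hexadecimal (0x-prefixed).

Full-scale span = 3.6 V; LSB = 3.6/2^14 = 219.73 µV.
(V_in − V_low)/LSB = (0.7865 − (−1.8)) / 0.000219727 = 11771.449.
⌊·⌋(11771.449) = 11771.
In hexadecimal (0x-prefixed): 0x2DFB.

code 0x2DFB (decimal 11771)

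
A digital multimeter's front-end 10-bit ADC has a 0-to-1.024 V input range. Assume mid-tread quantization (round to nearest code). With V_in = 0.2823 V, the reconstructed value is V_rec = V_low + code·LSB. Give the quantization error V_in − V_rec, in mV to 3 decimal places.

One LSB is 1.024 V / 1024 = 1.000 mV.
Scaled input = 282.3000 LSBs, so code = 282.
Code 282 maps back to 0 + 282×0.001 V = 0.282 V.
V_in − V_rec = 0.0003 V = 0.300 mV.

0.300 mV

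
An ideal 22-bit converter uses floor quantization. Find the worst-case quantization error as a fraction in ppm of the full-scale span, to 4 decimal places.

Truncating → worst-case error = 1 LSB = V_FS/2^22, so 1e+06/4194304 = 0.238419 ppm of full scale.

0.2384 ppm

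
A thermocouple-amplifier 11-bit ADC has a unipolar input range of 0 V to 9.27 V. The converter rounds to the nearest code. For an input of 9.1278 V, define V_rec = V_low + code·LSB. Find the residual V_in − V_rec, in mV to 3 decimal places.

-1.883 mV

Step size: 9.27 V ÷ 2^11 = 4.526 mV.
(9.1278 − 0)/0.00452637 = 2016.5841; round gives code 2017.
V_rec = 0 + 2017·0.00452637 = 9.1296826 V.
V_in − V_rec = -0.00188262 V = -1.883 mV.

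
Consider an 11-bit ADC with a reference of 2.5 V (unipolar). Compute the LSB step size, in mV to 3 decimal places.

1.221 mV

Full-scale span = 2.5 V.
LSB = 2.5 / 2^11 = 2.5 / 2048 = 0.0012207 V = 1.221 mV.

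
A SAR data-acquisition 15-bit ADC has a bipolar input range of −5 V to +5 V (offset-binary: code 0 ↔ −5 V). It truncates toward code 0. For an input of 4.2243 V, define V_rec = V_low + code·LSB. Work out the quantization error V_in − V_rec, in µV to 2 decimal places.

One LSB is 10 V / 32768 = 305.18 µV.
(4.2243 − (−5))/0.000305176 = 30226.1862; ⌊·⌋ gives code 30226.
Code 30226 maps back to (−5) + 30226×0.000305176 V = 4.2242432 V.
Difference: 5.68359e-05 V → 56.84 µV.

56.84 µV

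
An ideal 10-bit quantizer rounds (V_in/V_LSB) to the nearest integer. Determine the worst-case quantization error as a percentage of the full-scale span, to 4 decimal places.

Rounding → worst-case error = ½ LSB = V_FS/2^11, so 100/2048 = 0.0488281 % of full scale.

0.0488 %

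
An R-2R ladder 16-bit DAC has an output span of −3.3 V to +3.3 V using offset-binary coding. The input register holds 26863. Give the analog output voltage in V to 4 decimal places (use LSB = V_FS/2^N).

LSB = 6.6 V / 2^16 = 100.71 µV.
V_out = (−3.3) + 26863 × 0.000100708 V = -0.594681 V.

-0.5947 V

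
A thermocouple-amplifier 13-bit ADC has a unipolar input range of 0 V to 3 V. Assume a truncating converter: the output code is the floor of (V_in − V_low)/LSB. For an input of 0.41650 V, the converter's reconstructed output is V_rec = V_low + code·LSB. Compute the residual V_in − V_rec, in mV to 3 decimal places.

0.118 mV

One LSB is 3 V / 8192 = 366.21 µV.
(0.41650 − 0)/0.000366211 = 1137.3227; ⌊·⌋ gives code 1137.
V_rec = 0 + 1137·0.000366211 = 0.41638184 V.
V_in − V_rec = 0.000118164 V = 0.118 mV.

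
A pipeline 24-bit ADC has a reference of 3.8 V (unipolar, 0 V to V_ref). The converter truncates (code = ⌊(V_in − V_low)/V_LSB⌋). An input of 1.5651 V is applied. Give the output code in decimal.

code 6910005

LSB = 3.8 V / 16777216 = 0.23 µV.
Input sits at 6910005.464 steps above V_low.
So the output code is 6910005.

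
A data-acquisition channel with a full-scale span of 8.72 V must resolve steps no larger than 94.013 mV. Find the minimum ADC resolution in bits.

7 bits

Number of steps required ≥ 8.72 V / 94.013 mV = 92.75.
Need 2^N ≥ 92.75; 2^6 = 64, 2^7 = 128.
Minimum N = 7.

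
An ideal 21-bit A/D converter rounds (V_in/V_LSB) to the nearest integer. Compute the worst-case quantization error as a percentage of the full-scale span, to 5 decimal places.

Rounding → worst-case error = ½ LSB = V_FS/2^22, so 100/4194304 = 2.38419e-05 % of full scale.

0.00002 %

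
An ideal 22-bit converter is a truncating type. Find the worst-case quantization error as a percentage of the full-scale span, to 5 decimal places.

Truncating → worst-case error = 1 LSB = V_FS/2^22, so 100/4194304 = 2.38419e-05 % of full scale.

0.00002 %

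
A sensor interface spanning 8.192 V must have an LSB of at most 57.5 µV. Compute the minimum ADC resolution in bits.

18 bits

Number of steps required ≥ 8.192 V / 57.5 µV = 142469.57.
Need 2^N ≥ 142469.57; 2^17 = 131072, 2^18 = 262144.
Minimum N = 18.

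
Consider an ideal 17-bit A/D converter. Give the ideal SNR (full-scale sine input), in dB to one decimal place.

SNR ≈ 6.02·N + 1.76 dB = 6.02·17 + 1.76 = 104.10 dB.

104.1 dB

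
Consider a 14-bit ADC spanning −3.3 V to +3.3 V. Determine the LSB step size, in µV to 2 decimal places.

Full-scale span = 6.6 V.
LSB = 6.6 / 2^14 = 6.6 / 16384 = 0.000402832 V = 402.83 µV.

402.83 µV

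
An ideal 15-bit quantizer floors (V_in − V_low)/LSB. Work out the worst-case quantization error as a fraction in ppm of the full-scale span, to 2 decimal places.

30.52 ppm

Truncating → worst-case error = 1 LSB = V_FS/2^15, so 1e+06/32768 = 30.5176 ppm of full scale.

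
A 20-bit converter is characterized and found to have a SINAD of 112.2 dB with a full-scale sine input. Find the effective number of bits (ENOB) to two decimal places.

18.35 bits

ENOB = (SINAD − 1.76) / 6.02 = (112.2 − 1.76)/6.02 = 18.346.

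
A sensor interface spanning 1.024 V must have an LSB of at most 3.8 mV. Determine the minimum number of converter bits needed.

Number of steps required ≥ 1.024 V / 3.8 mV = 269.47.
Need 2^N ≥ 269.47; 2^8 = 256, 2^9 = 512.
Minimum N = 9.

9 bits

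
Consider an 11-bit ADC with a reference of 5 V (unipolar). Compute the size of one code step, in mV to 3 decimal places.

2.441 mV

Full-scale span = 5 V.
LSB = 5 / 2^11 = 5 / 2048 = 0.00244141 V = 2.441 mV.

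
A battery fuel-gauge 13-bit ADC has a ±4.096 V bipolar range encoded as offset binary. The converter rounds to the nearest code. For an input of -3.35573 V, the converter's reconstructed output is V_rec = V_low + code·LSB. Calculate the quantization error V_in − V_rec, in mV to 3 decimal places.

LSB = 8.192/2^13 = 1.000 mV.
(V_in − V_low)/LSB = (-3.35573 − (−4.096))/0.001 = 740.2700 → code 740 (round).
Reconstructed: -3.356 V.
Error = -3.35573 − (−3.356) = 0.00027 V = 0.270 mV.

0.270 mV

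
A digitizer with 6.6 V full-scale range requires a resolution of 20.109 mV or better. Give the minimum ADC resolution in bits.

Number of steps required ≥ 6.6 V / 20.109 mV = 328.21.
Need 2^N ≥ 328.21; 2^8 = 256, 2^9 = 512.
Minimum N = 9.

9 bits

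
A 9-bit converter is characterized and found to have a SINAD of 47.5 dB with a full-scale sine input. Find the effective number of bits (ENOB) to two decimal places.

7.60 bits

ENOB = (SINAD − 1.76) / 6.02 = (47.5 − 1.76)/6.02 = 7.598.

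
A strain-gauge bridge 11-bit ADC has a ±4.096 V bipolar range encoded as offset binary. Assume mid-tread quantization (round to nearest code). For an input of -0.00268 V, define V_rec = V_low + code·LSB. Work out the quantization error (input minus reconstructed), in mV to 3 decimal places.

One LSB is 8.192 V / 2048 = 4.000 mV.
(V_in − V_low)/LSB = (-0.00268 − (−4.096))/0.004 = 1023.3300 → code 1023 (round).
Reconstructed: -0.004 V.
Error = -0.00268 − (−0.004) = 0.00132 V = 1.320 mV.

1.320 mV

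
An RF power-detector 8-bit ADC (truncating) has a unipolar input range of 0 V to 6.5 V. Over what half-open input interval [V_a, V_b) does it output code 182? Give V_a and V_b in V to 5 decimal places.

LSB = 6.5/2^8 = 25.391 mV.
V_a = V_low + 182·LSB = 4.62109 V; V_b = V_low + 183·LSB = 4.64648 V.

[4.62109 V, 4.64648 V)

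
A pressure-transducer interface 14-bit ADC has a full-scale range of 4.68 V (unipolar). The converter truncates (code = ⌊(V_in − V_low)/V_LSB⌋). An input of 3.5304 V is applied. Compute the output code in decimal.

code 12359

With 16384 levels over 4.68 V, one step is 285.64 µV.
Input sits at 12359.417 steps above V_low.
So the output code is 12359.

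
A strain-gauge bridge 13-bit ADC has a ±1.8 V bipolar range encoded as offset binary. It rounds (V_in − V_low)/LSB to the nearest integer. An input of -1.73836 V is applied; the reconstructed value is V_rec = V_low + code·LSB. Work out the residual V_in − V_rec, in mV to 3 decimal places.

Step size: 3.6 V ÷ 2^13 = 439.45 µV.
(-1.73836 − (−1.8))/0.000439453 = 140.2652; round gives code 140.
Code 140 maps back to (−1.8) + 140×0.000439453 V = -1.7384766 V.
Error = -1.73836 − (−1.7384766) = 0.000116562 V = 0.117 mV.

0.117 mV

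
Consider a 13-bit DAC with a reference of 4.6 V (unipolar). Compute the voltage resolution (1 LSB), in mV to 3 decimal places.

Full-scale span = 4.6 V.
LSB = 4.6 / 2^13 = 4.6 / 8192 = 0.000561523 V = 0.562 mV.

0.562 mV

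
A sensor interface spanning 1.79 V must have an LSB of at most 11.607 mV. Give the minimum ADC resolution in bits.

8 bits

Number of steps required ≥ 1.79 V / 11.607 mV = 154.22.
Need 2^N ≥ 154.22; 2^7 = 128, 2^8 = 256.
Minimum N = 8.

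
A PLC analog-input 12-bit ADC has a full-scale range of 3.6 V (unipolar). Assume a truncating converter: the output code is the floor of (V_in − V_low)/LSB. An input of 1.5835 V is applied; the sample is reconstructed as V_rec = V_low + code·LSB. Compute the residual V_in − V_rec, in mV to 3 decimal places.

Step size: 3.6 V ÷ 2^12 = 0.879 mV.
(V_in − V_low)/LSB = (1.5835 − 0)/0.000878906 = 1801.6711 → code 1801 (floor).
V_rec = 0 + 1801·0.000878906 = 1.5829102 V.
Error = 1.5835 − 1.5829102 = 0.000589844 V = 0.590 mV.

0.590 mV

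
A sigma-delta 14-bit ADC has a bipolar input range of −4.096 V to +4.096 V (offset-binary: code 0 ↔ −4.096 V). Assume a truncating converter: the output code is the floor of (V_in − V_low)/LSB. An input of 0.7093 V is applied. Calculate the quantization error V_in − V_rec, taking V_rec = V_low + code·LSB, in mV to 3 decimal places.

Step size: 8.192 V ÷ 2^14 = 0.500 mV.
Scaled input = 9610.6000 LSBs, so code = 9610.
Reconstructed: 0.709 V.
V_in − V_rec = 0.0003 V = 0.300 mV.

0.300 mV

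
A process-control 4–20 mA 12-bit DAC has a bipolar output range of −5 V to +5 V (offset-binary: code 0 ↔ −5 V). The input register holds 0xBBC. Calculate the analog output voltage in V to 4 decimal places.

2.3340 V

LSB = 10 V / 2^12 = 2.441 mV.
Code 0xBBC = 3004 decimal.
V_out = (−5) + 3004 × 0.00244141 V = 2.33398 V.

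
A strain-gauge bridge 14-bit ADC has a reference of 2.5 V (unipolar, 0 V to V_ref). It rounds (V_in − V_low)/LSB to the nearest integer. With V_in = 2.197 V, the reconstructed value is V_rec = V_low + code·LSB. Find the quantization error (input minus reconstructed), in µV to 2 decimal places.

39.55 µV

LSB = 2.5/2^14 = 152.59 µV.
(V_in − V_low)/LSB = (2.197 − 0)/0.000152588 = 14398.2592 → code 14398 (round).
Code 14398 maps back to 0 + 14398×0.000152588 V = 2.1969604 V.
Difference: 3.95508e-05 V → 39.55 µV.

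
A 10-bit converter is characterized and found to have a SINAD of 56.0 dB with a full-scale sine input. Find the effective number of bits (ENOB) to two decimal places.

ENOB = (SINAD − 1.76) / 6.02 = (56.0 − 1.76)/6.02 = 9.010.

9.01 bits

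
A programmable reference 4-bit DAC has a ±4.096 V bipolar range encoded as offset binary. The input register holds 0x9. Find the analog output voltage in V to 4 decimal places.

LSB = 8.192 V / 2^4 = 0.5120 V.
Code 0x9 = 9 decimal.
V_out = (−4.096) + 9 × 0.512 V = 0.512 V.

0.5120 V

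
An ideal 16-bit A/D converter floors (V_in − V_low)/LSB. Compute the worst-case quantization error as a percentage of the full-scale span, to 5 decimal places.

0.00153 %

Truncating → worst-case error = 1 LSB = V_FS/2^16, so 100/65536 = 0.00152588 % of full scale.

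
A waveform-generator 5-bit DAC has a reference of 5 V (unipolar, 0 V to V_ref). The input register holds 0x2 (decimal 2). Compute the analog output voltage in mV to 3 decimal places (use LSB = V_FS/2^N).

312.500 mV

LSB = 5 V / 2^5 = 156.250 mV.
Code 0x2 = 2 decimal.
V_out = 0 + 2 × 0.15625 V = 0.3125 V.
= 312.500 mV.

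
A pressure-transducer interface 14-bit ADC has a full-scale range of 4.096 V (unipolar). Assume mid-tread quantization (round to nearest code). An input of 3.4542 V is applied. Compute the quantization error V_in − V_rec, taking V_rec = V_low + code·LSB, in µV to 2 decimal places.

Step size: 4.096 V ÷ 2^14 = 250.00 µV.
(3.4542 − 0)/0.00025 = 13816.8000; round gives code 13817.
Code 13817 maps back to 0 + 13817×0.00025 V = 3.45425 V.
Difference: -5e-05 V → -50.00 µV.

-50.00 µV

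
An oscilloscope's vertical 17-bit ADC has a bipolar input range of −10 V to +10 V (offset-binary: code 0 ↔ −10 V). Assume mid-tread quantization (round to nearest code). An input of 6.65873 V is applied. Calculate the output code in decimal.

LSB = 20 V / 131072 = 152.59 µV.
(6.65873 − (−10)) / 0.000152588 = 109174.653 LSBs.
Round → code 109175.

code 109175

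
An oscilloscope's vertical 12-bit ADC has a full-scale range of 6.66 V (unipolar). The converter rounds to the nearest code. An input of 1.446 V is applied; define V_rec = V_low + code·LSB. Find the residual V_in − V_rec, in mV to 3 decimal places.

Step size: 6.66 V ÷ 2^12 = 1.626 mV.
(V_in − V_low)/LSB = (1.446 − 0)/0.00162598 = 889.3117 → code 889 (round).
Reconstructed: 1.4454932 V.
Difference: 0.000506836 V → 0.507 mV.

0.507 mV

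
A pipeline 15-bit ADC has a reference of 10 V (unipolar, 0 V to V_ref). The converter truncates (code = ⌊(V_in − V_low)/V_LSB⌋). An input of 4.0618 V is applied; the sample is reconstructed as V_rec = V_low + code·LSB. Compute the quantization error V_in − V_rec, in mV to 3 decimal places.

One LSB is 10 V / 32768 = 305.18 µV.
Scaled input = 13309.7062 LSBs, so code = 13309.
Code 13309 maps back to 0 + 13309×0.000305176 V = 4.0615845 V.
V_in − V_rec = 0.000215527 V = 0.216 mV.

0.216 mV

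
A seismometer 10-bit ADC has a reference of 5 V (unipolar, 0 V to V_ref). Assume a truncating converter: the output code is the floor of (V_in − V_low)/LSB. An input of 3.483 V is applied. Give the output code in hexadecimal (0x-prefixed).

code 0x2C9 (decimal 713)

LSB = 5 V / 1024 = 4.883 mV.
(3.483 − 0) / 0.00488281 = 713.318 LSBs.
⌊·⌋(713.318) = 713.
In hexadecimal (0x-prefixed): 0x2C9.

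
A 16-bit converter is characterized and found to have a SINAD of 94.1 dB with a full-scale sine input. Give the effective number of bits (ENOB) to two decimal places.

ENOB = (SINAD − 1.76) / 6.02 = (94.1 − 1.76)/6.02 = 15.339.

15.34 bits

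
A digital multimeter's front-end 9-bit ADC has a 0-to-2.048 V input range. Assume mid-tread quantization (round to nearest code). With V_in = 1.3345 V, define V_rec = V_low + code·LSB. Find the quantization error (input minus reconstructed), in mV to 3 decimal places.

-1.500 mV

Step size: 2.048 V ÷ 2^9 = 4.000 mV.
Scaled input = 333.6250 LSBs, so code = 334.
Reconstructed: 1.336 V.
V_in − V_rec = -0.0015 V = -1.500 mV.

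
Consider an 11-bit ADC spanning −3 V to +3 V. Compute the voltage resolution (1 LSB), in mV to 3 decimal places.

2.930 mV

Full-scale span = 6 V.
LSB = 6 / 2^11 = 6 / 2048 = 0.00292969 V = 2.930 mV.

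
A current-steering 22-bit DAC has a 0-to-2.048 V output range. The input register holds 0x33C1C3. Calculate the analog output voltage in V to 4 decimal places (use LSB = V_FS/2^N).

LSB = 2.048 V / 2^22 = 0.49 µV.
Code 0x33C1C3 = 3391939 decimal.
V_out = 0 + 3391939 × 4.88281e-07 V = 1.65622 V.

1.6562 V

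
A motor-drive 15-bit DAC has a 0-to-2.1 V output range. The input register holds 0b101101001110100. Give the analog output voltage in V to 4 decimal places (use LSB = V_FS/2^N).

1.4840 V

LSB = 2.1 V / 2^15 = 64.09 µV.
Code 0b101101001110100 = 23156 decimal.
V_out = 0 + 23156 × 6.40869e-05 V = 1.484 V.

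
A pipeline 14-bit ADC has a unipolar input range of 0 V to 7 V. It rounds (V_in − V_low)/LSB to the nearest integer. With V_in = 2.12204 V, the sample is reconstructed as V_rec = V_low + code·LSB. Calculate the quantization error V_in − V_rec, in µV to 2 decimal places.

-91.35 µV

Step size: 7 V ÷ 2^14 = 427.25 µV.
(V_in − V_low)/LSB = (2.12204 − 0)/0.000427246 = 4966.7862 → code 4967 (round).
Code 4967 maps back to 0 + 4967×0.000427246 V = 2.1221313 V.
Difference: -9.13477e-05 V → -91.35 µV.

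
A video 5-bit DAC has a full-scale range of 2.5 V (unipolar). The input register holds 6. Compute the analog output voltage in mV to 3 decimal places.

468.750 mV

LSB = 2.5 V / 2^5 = 78.125 mV.
V_out = 0 + 6 × 0.078125 V = 0.46875 V.
= 468.750 mV.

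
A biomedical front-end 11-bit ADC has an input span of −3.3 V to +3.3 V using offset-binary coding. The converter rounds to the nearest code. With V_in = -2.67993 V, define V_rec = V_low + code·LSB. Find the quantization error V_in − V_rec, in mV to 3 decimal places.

1.320 mV

One LSB is 6.6 V / 2048 = 3.223 mV.
(V_in − V_low)/LSB = (-2.67993 − (−3.3))/0.00322266 = 192.4096 → code 192 (round).
Code 192 maps back to (−3.3) + 192×0.00322266 V = -2.68125 V.
V_in − V_rec = 0.00132 V = 1.320 mV.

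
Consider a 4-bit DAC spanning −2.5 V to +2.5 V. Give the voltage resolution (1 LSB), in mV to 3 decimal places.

312.500 mV

Full-scale span = 5 V.
LSB = 5 / 2^4 = 5 / 16 = 0.3125 V = 312.500 mV.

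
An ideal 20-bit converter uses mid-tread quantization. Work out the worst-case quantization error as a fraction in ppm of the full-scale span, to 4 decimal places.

Rounding → worst-case error = ½ LSB = V_FS/2^21, so 1e+06/2097152 = 0.476837 ppm of full scale.

0.4768 ppm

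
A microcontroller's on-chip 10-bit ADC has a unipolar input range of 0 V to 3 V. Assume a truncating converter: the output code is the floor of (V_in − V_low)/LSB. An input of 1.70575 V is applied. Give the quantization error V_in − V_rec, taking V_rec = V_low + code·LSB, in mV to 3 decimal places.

0.672 mV

One LSB is 3 V / 1024 = 2.930 mV.
(V_in − V_low)/LSB = (1.70575 − 0)/0.00292969 = 582.2293 → code 582 (floor).
V_rec = 0 + 582·0.00292969 = 1.7050781 V.
V_in − V_rec = 0.000671875 V = 0.672 mV.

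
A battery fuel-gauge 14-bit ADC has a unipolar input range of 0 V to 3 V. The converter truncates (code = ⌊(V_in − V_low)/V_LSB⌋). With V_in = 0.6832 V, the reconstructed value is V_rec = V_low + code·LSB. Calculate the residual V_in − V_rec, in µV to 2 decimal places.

33.50 µV

Step size: 3 V ÷ 2^14 = 183.11 µV.
(V_in − V_low)/LSB = (0.6832 − 0)/0.000183105 = 3731.1829 → code 3731 (floor).
V_rec = 0 + 3731·0.000183105 = 0.6831665 V.
Difference: 3.34961e-05 V → 33.50 µV.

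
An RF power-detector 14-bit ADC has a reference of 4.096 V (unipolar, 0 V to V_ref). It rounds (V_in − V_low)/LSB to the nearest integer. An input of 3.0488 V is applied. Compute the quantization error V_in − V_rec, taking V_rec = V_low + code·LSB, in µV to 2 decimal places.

LSB = 4.096/2^14 = 250.00 µV.
(3.0488 − 0)/0.00025 = 12195.2000; round gives code 12195.
V_rec = 0 + 12195·0.00025 = 3.04875 V.
V_in − V_rec = 5e-05 V = 50.00 µV.

50.00 µV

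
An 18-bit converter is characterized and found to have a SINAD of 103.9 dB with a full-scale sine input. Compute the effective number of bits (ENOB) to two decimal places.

ENOB = (SINAD − 1.76) / 6.02 = (103.9 − 1.76)/6.02 = 16.967.

16.97 bits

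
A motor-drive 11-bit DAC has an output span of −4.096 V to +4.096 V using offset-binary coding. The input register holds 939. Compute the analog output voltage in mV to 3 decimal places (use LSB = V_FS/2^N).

-340.000 mV

LSB = 8.192 V / 2^11 = 4.000 mV.
V_out = (−4.096) + 939 × 0.004 V = -0.34 V.
= -340.000 mV.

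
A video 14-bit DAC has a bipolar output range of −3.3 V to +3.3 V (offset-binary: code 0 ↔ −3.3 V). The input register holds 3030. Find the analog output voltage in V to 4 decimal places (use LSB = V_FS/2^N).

-2.0794 V

LSB = 6.6 V / 2^14 = 402.83 µV.
V_out = (−3.3) + 3030 × 0.000402832 V = -2.07942 V.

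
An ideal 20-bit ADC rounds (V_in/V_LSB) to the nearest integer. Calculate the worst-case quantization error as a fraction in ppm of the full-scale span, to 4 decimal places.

Rounding → worst-case error = ½ LSB = V_FS/2^21, so 1e+06/2097152 = 0.476837 ppm of full scale.

0.4768 ppm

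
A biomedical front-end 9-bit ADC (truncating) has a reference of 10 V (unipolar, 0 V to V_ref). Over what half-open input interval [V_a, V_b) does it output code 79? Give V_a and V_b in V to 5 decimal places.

[1.54297 V, 1.56250 V)

LSB = 10/2^9 = 19.531 mV.
V_a = V_low + 79·LSB = 1.54297 V; V_b = V_low + 80·LSB = 1.5625 V.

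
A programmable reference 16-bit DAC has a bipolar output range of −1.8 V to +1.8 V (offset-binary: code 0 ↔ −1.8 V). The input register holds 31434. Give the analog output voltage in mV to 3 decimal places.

-73.279 mV

LSB = 3.6 V / 2^16 = 54.93 µV.
V_out = (−1.8) + 31434 × 5.49316e-05 V = -0.0732788 V.
= -73.279 mV.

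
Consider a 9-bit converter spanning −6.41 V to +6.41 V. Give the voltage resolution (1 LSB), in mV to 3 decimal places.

25.039 mV

Full-scale span = 12.82 V.
LSB = 12.82 / 2^9 = 12.82 / 512 = 0.0250391 V = 25.039 mV.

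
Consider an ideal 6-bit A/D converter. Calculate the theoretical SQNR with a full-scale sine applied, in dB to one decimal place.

37.9 dB

SNR ≈ 6.02·N + 1.76 dB = 6.02·6 + 1.76 = 37.88 dB.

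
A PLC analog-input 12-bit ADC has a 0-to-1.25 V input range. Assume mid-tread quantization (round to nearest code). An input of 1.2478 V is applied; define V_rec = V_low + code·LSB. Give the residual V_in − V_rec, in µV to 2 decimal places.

LSB = 1.25/2^12 = 305.18 µV.
(V_in − V_low)/LSB = (1.2478 − 0)/0.000305176 = 4088.7910 → code 4089 (round).
V_rec = 0 + 4089·0.000305176 = 1.2478638 V.
V_in − V_rec = -6.37695e-05 V = -63.77 µV.

-63.77 µV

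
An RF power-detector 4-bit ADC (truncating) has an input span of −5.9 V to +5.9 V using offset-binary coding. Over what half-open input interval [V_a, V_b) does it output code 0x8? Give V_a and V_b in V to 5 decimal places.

[0.00000 V, 0.73750 V)

LSB = 11.8/2^4 = 0.7375 V.
Code 0x8 = 8 decimal.
V_a = V_low + 8·LSB = 0 V; V_b = V_low + 9·LSB = 0.7375 V.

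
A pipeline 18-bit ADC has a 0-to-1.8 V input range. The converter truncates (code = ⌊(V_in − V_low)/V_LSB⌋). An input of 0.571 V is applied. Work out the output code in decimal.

Full-scale span = 1.8 V; LSB = 1.8/2^18 = 6.87 µV.
(V_in − V_low)/LSB = (0.571 − 0) / 6.86646e-06 = 83157.902.
Floor → code 83157.

code 83157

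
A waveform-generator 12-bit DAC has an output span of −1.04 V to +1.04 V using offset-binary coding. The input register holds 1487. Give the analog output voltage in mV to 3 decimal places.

-284.883 mV

LSB = 2.08 V / 2^12 = 0.508 mV.
V_out = (−1.04) + 1487 × 0.000507813 V = -0.284883 V.
= -284.883 mV.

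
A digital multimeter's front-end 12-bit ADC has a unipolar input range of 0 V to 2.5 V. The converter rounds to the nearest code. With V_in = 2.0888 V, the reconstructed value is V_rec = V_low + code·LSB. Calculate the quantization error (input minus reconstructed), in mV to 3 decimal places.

LSB = 2.5/2^12 = 0.610 mV.
(2.0888 − 0)/0.000610352 = 3422.2899; round gives code 3422.
V_rec = 0 + 3422·0.000610352 = 2.088623 V.
Difference: 0.000176953 V → 0.177 mV.

0.177 mV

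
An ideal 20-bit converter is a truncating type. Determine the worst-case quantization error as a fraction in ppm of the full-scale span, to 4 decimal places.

0.9537 ppm

Truncating → worst-case error = 1 LSB = V_FS/2^20, so 1e+06/1048576 = 0.953674 ppm of full scale.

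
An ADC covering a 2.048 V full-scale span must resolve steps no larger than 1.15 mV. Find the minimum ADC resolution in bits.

Number of steps required ≥ 2.048 V / 1.15 mV = 1780.87.
Need 2^N ≥ 1780.87; 2^10 = 1024, 2^11 = 2048.
Minimum N = 11.

11 bits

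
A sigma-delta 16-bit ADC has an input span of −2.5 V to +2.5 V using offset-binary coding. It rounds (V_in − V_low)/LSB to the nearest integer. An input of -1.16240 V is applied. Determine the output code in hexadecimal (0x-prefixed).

LSB = 5 V / 65536 = 76.29 µV.
(-1.16240 − (−2.5)) / 7.62939e-05 = 17532.191 LSBs.
Round → code 17532.
In hexadecimal (0x-prefixed): 0x447C.

code 0x447C (decimal 17532)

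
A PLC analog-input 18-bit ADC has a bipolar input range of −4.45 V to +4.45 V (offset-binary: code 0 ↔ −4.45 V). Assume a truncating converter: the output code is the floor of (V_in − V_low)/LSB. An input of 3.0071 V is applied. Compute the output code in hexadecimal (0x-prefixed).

code 0x359FC (decimal 219644)

LSB = 8.9 V / 262144 = 33.95 µV.
(3.0071 − (−4.45)) / 3.39508e-05 = 219644.272 LSBs.
So the output code is 219644.
In hexadecimal (0x-prefixed): 0x359FC.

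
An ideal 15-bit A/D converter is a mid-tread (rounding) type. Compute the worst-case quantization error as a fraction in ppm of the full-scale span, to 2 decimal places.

15.26 ppm

Rounding → worst-case error = ½ LSB = V_FS/2^16, so 1e+06/65536 = 15.2588 ppm of full scale.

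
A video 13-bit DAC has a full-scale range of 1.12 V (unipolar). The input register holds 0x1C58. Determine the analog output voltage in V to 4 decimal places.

0.9920 V

LSB = 1.12 V / 2^13 = 136.72 µV.
Code 0x1C58 = 7256 decimal.
V_out = 0 + 7256 × 0.000136719 V = 0.992031 V.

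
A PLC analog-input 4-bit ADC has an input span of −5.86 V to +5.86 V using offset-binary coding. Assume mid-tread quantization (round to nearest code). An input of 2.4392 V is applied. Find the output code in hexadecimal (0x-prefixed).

LSB = 11.72 V / 16 = 0.7325 V.
(2.4392 − (−5.86)) / 0.7325 = 11.330 LSBs.
So the output code is 11.
In hexadecimal (0x-prefixed): 0xB.

code 0xB (decimal 11)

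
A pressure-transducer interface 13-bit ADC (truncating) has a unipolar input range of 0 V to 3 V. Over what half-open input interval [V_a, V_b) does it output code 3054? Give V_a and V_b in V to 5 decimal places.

LSB = 3/2^13 = 366.21 µV.
V_a = V_low + 3054·LSB = 1.11841 V; V_b = V_low + 3055·LSB = 1.11877 V.

[1.11841 V, 1.11877 V)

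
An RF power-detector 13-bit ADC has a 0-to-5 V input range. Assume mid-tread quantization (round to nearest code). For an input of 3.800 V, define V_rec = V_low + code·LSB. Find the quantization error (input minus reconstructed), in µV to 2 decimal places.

LSB = 5/2^13 = 0.610 mV.
Scaled input = 6225.9200 LSBs, so code = 6226.
Code 6226 maps back to 0 + 6226×0.000610352 V = 3.8000488 V.
V_in − V_rec = -4.88281e-05 V = -48.83 µV.

-48.83 µV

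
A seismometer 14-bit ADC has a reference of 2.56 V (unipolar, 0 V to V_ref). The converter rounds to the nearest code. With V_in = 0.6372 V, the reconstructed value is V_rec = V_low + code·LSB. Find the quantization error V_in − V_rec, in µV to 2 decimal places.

One LSB is 2.56 V / 16384 = 156.25 µV.
(0.6372 − 0)/0.00015625 = 4078.0800; round gives code 4078.
V_rec = 0 + 4078·0.00015625 = 0.6371875 V.
V_in − V_rec = 1.25e-05 V = 12.50 µV.

12.50 µV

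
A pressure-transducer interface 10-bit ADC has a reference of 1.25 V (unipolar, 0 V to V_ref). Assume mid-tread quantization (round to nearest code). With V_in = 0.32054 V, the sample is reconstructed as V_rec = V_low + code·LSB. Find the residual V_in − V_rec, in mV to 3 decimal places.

LSB = 1.25/2^10 = 1.221 mV.
Scaled input = 262.5864 LSBs, so code = 263.
Reconstructed: 0.32104492 V.
V_in − V_rec = -0.000504922 V = -0.505 mV.

-0.505 mV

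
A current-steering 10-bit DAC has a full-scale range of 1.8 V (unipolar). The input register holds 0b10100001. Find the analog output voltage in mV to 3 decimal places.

283.008 mV

LSB = 1.8 V / 2^10 = 1.758 mV.
Code 0b10100001 = 161 decimal.
V_out = 0 + 161 × 0.00175781 V = 0.283008 V.
= 283.008 mV.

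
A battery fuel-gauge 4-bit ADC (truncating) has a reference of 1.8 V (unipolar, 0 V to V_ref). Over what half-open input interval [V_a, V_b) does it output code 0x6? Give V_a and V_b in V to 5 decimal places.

LSB = 1.8/2^4 = 112.500 mV.
Code 0x6 = 6 decimal.
V_a = V_low + 6·LSB = 0.675 V; V_b = V_low + 7·LSB = 0.7875 V.

[0.67500 V, 0.78750 V)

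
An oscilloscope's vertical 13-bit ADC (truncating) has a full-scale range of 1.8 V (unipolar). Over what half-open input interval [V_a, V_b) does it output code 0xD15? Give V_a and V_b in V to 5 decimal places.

LSB = 1.8/2^13 = 219.73 µV.
Code 0xD15 = 3349 decimal.
V_a = V_low + 3349·LSB = 0.735864 V; V_b = V_low + 3350·LSB = 0.736084 V.

[0.73586 V, 0.73608 V)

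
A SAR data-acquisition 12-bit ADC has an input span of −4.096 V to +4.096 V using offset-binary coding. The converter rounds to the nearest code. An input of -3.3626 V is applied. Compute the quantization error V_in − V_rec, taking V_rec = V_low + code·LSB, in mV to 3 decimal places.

-0.600 mV

Step size: 8.192 V ÷ 2^12 = 2.000 mV.
(-3.3626 − (−4.096))/0.002 = 366.7000; round gives code 367.
V_rec = (−4.096) + 367·0.002 = -3.362 V.
V_in − V_rec = -0.0006 V = -0.600 mV.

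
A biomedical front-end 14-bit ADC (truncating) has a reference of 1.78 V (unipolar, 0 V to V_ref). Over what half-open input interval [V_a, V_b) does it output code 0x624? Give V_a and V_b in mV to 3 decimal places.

LSB = 1.78/2^14 = 108.64 µV.
Code 0x624 = 1572 decimal.
V_a = V_low + 1572·LSB = 0.170786 V; V_b = V_low + 1573·LSB = 0.170895 V.

[170.786 mV, 170.895 mV)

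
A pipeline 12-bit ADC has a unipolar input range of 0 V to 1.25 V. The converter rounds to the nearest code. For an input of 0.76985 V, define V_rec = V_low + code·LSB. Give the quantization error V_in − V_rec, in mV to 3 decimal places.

Step size: 1.25 V ÷ 2^12 = 305.18 µV.
(V_in − V_low)/LSB = (0.76985 − 0)/0.000305176 = 2522.6445 → code 2523 (round).
Code 2523 maps back to 0 + 2523×0.000305176 V = 0.7699585 V.
V_in − V_rec = -0.000108496 V = -0.108 mV.

-0.108 mV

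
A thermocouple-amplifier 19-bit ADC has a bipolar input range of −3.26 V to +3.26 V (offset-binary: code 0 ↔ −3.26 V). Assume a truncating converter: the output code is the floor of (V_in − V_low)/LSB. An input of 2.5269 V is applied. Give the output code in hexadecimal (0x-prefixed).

With 524288 levels over 6.52 V, one step is 12.44 µV.
Input sits at 465337.765 steps above V_low.
So the output code is 465337.
In hexadecimal (0x-prefixed): 0x719B9.

code 0x719B9 (decimal 465337)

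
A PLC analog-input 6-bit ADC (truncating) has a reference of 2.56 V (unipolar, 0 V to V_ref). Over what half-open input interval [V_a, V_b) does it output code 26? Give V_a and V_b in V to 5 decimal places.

[1.04000 V, 1.08000 V)

LSB = 2.56/2^6 = 40.000 mV.
V_a = V_low + 26·LSB = 1.04 V; V_b = V_low + 27·LSB = 1.08 V.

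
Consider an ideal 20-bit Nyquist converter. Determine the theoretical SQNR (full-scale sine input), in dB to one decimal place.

SNR ≈ 6.02·N + 1.76 dB = 6.02·20 + 1.76 = 122.16 dB.

122.2 dB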